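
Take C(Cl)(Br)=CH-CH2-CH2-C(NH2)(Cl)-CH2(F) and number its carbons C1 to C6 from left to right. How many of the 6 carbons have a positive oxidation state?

2

Tallying each carbon's bonds:
C1: 2C, 1Cl, 1Br → 0 + 1 + 1 = +2
C2: 3C, 1H → 0 − 1 = -1
C3: 2C, 2H → 0 − 2 = -2
C4: 2C, 2H → 0 − 2 = -2
C5: 2C, 1N, 1Cl → 0 + 1 + 1 = +2
C6: 1C, 2H, 1F → 0 − 2 + 1 = -1
2 carbons (C1, C5) meet the condition.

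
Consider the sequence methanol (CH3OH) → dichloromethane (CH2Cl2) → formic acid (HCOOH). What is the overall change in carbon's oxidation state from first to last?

Carbon oxidation states along the series — methanol: -2, dichloromethane: 0, formic acid: +2.
Net change = +2 − (-2) = +4.

+4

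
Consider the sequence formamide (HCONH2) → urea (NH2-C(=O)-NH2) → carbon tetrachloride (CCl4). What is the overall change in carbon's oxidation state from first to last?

+2

Carbon oxidation states along the series — formamide: +2, urea: +4, carbon tetrachloride: +4.
Net change = +4 − (+2) = +2.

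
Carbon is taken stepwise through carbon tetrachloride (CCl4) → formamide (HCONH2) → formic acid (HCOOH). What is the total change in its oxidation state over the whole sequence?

Carbon oxidation states along the series — carbon tetrachloride: +4, formamide: +2, formic acid: +2.
Net change = +2 − (+4) = -2.

-2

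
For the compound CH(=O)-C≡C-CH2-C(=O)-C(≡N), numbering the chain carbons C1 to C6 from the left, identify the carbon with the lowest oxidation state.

C4

Count +1 for every bond to an atom more electronegative than carbon and −1 for every bond to one less electronegative; C–C bonds are 0. Tallying each carbon:
C1: 1C, 1H, 2O → 0 − 1 + 2 = +1
C2: 4C → 0 = 0
C3: 4C → 0 = 0
C4: 2C, 2H → 0 − 2 = -2
C5: 2C, 2O → 0 + 2 = +2
C6: 1C, 3N → 0 + 3 = +3
The most reduced carbon is C4 at -2.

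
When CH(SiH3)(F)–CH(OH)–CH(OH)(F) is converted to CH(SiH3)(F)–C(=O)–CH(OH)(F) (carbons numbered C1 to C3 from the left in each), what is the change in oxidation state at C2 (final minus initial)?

Before: C2 has 2 bonds to C, 1 bond to H, 1 bond to O → oxidation state 0.
After: C2 has 2 bonds to C, 2 bonds to O → oxidation state +2.
Δ = +2 − (0) = +2, so this is an oxidation at C2.

+2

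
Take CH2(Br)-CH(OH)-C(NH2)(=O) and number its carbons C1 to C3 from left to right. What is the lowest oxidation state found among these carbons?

-1

Tallying each carbon's bonds:
C1: 1C, 2H, 1Br → 0 − 2 + 1 = -1
C2: 2C, 1H, 1O → 0 − 1 + 1 = 0
C3: 1C, 2O, 1N → 0 + 2 + 1 = +3
The lowest value is -1.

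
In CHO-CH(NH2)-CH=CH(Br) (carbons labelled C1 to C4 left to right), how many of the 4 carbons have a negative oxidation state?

1

Tallying each carbon's bonds:
C1: 1C, 1H, 2O → 0 − 1 + 2 = +1
C2: 2C, 1H, 1N → 0 − 1 + 1 = 0
C3: 3C, 1H → 0 − 1 = -1
C4: 2C, 1H, 1Br → 0 − 1 + 1 = 0
1 carbon (C3) meets the condition.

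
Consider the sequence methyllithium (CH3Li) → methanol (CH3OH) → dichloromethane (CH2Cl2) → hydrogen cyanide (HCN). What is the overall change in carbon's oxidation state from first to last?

+6

Carbon oxidation states along the series — methyllithium: -4, methanol: -2, dichloromethane: 0, hydrogen cyanide: +2.
Net change = +2 − (-4) = +6.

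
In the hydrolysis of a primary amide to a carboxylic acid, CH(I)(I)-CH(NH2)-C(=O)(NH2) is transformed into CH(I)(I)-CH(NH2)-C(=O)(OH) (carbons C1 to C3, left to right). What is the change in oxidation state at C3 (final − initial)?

0

Before: C3 has 1 bond to C, 2 bonds to O, 1 bond to N → oxidation state +3.
After: C3 has 1 bond to C, 3 bonds to O → oxidation state +3.
Δ = +3 − (+3) = 0, so no net redox change at C3.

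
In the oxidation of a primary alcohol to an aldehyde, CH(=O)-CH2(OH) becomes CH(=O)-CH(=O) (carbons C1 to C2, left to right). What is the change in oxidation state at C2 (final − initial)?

+2

Before: C2 has 1 bond to C, 2 bonds to H, 1 bond to O → oxidation state -1.
After: C2 has 1 bond to C, 1 bond to H, 2 bonds to O → oxidation state +1.
Δ = +1 − (-1) = +2, so this is an oxidation at C2.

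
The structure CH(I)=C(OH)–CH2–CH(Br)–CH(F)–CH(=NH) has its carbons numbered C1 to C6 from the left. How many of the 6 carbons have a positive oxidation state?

2

Assign +1 per bond to O/N/halogen, −1 per bond to H or an electropositive element, and 0 per bond to carbon. Tallying each carbon:
C1: 2C, 1H, 1I → 0 − 1 + 1 = 0
C2: 3C, 1O → 0 + 1 = +1
C3: 2C, 2H → 0 − 2 = -2
C4: 2C, 1H, 1Br → 0 − 1 + 1 = 0
C5: 2C, 1H, 1F → 0 − 1 + 1 = 0
C6: 1C, 1H, 2N → 0 − 1 + 2 = +1
2 carbons (C2, C6) meet the condition.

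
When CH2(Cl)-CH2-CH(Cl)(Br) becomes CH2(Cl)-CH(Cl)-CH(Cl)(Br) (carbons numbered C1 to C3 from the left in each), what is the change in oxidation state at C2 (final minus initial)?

+2

Before: C2 has 2 bonds to C, 2 bonds to H → oxidation state -2.
After: C2 has 2 bonds to C, 1 bond to H, 1 bond to Cl → oxidation state 0.
Δ = 0 − (-2) = +2, so this is an oxidation at C2.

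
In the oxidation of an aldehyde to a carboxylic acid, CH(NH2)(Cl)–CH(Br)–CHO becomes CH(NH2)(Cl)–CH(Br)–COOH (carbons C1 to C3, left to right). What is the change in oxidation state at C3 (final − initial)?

+2

Before: C3 has 1 bond to C, 1 bond to H, 2 bonds to O → oxidation state +1.
After: C3 has 1 bond to C, 3 bonds to O → oxidation state +3.
Δ = +3 − (+1) = +2, so this is an oxidation at C3.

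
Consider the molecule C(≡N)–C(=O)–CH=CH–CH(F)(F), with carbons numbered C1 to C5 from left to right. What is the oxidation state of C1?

C1 has one bond to C (0), a triple bond to N (3×+1 = +3).
Oxidation state = 0 + 3 = +3.

+3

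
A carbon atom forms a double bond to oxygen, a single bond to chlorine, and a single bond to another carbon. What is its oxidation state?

The carbon has one bond to C (0), a double bond to O (2×+1 = +2), one bond to Cl (+1).
Oxidation state = 0 + 2 + 1 = +3.

+3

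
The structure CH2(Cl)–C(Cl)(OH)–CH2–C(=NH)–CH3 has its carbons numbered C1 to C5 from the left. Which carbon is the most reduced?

Each bond to a more electronegative atom (O, N, halogen) counts +1, each bond to a less electronegative atom (H, metal, B, Si) counts −1, and each C–C bond counts 0. Tallying each carbon:
C1: 1C, 2H, 1Cl → 0 − 2 + 1 = -1
C2: 2C, 1O, 1Cl → 0 + 1 + 1 = +2
C3: 2C, 2H → 0 − 2 = -2
C4: 2C, 2N → 0 + 2 = +2
C5: 1C, 3H → 0 − 3 = -3
The most reduced carbon is C5 at -3.

C5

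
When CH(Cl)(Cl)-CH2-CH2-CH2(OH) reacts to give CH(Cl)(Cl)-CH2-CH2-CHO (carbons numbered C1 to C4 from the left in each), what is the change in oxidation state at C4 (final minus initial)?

Before: C4 has 1 bond to C, 2 bonds to H, 1 bond to O → oxidation state -1.
After: C4 has 1 bond to C, 1 bond to H, 2 bonds to O → oxidation state +1.
Δ = +1 − (-1) = +2, so this is an oxidation at C4.

+2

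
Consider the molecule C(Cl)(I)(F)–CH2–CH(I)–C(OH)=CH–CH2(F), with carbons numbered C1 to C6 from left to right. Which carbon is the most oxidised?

Count +1 for every bond to an atom more electronegative than carbon and −1 for every bond to one less electronegative; C–C bonds are 0. Tallying each carbon:
C1: 1C, 1F, 1Cl, 1I → 0 + 1 + 1 + 1 = +3
C2: 2C, 2H → 0 − 2 = -2
C3: 2C, 1H, 1I → 0 − 1 + 1 = 0
C4: 3C, 1O → 0 + 1 = +1
C5: 3C, 1H → 0 − 1 = -1
C6: 1C, 2H, 1F → 0 − 2 + 1 = -1
The most oxidised carbon is C1 at +3.

C1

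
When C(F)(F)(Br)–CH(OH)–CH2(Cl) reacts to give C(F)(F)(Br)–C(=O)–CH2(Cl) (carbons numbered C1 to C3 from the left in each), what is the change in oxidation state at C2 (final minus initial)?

+2

Before: C2 has 2 bonds to C, 1 bond to H, 1 bond to O → oxidation state 0.
After: C2 has 2 bonds to C, 2 bonds to O → oxidation state +2.
Δ = +2 − (0) = +2, so this is an oxidation at C2.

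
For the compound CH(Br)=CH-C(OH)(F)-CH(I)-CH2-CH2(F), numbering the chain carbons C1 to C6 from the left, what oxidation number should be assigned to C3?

Assign +1 per bond to O/N/halogen, −1 per bond to H or an electropositive element, and 0 per bond to carbon.
C3 has one bond to C (0), one bond to C (0), one bond to O (+1), one bond to F (+1).
Oxidation state = 0 + 0 + 1 + 1 = +2.

+2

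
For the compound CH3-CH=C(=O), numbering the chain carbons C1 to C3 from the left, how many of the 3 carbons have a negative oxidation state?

Bonds to more-electronegative neighbours contribute +1 each, bonds to H or metals contribute −1 each, and C–C bonds contribute 0. Tallying each carbon:
C1: 1C, 3H → 0 − 3 = -3
C2: 3C, 1H → 0 − 1 = -1
C3: 2C, 2O → 0 + 2 = +2
2 carbons (C1, C2) meet the condition.

2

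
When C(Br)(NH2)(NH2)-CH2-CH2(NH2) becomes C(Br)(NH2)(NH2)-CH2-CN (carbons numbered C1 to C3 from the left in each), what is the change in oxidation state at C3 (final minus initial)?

Before: C3 has 1 bond to C, 2 bonds to H, 1 bond to N → oxidation state -1.
After: C3 has 1 bond to C, 3 bonds to N → oxidation state +3.
Δ = +3 − (-1) = +4, so this is an oxidation at C3.

+4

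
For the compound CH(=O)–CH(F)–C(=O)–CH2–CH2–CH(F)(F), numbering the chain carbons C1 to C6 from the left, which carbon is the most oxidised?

C3

Tallying each carbon's bonds:
C1: 1C, 1H, 2O → 0 − 1 + 2 = +1
C2: 2C, 1H, 1F → 0 − 1 + 1 = 0
C3: 2C, 2O → 0 + 2 = +2
C4: 2C, 2H → 0 − 2 = -2
C5: 2C, 2H → 0 − 2 = -2
C6: 1C, 1H, 2F → 0 − 1 + 2 = +1
The most oxidised carbon is C3 at +2.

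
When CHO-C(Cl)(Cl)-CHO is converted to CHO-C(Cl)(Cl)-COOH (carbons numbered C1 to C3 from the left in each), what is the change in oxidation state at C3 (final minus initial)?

Before: C3 has 1 bond to C, 1 bond to H, 2 bonds to O → oxidation state +1.
After: C3 has 1 bond to C, 3 bonds to O → oxidation state +3.
Δ = +3 − (+1) = +2, so this is an oxidation at C3.

+2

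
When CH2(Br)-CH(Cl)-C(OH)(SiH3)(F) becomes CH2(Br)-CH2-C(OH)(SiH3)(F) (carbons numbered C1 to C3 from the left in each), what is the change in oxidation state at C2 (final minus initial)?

-2

Before: C2 has 2 bonds to C, 1 bond to H, 1 bond to Cl → oxidation state 0.
After: C2 has 2 bonds to C, 2 bonds to H → oxidation state -2.
Δ = -2 − (0) = -2, so this is a reduction at C2.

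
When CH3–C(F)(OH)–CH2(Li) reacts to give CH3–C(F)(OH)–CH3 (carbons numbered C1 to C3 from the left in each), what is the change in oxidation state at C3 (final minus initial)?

Before: C3 has 1 bond to C, 2 bonds to H, 1 bond to Li → oxidation state -3.
After: C3 has 1 bond to C, 3 bonds to H → oxidation state -3.
Δ = -3 − (-3) = 0, so no net redox change at C3.

0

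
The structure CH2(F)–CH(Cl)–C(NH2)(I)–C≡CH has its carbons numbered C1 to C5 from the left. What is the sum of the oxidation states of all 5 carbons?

0

Tallying each carbon's bonds:
C1: 1C, 2H, 1F → 0 − 2 + 1 = -1
C2: 2C, 1H, 1Cl → 0 − 1 + 1 = 0
C3: 2C, 1N, 1I → 0 + 1 + 1 = +2
C4: 4C → 0 = 0
C5: 3C, 1H → 0 − 1 = -1
Sum = -1 + 0 + 2 + 0 − 1 = 0.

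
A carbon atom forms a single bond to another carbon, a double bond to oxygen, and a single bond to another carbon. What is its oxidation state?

Bonds to more-electronegative neighbours contribute +1 each, bonds to H or metals contribute −1 each, and C–C bonds contribute 0.
The carbon has one bond to C (0), one bond to C (0), a double bond to O (2×+1 = +2).
Oxidation state = 0 + 0 + 2 = +2.

+2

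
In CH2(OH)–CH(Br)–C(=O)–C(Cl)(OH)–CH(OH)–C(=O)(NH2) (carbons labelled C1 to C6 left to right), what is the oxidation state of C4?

C4 has one bond to C (0), one bond to C (0), one bond to Cl (+1), one bond to O (+1).
Oxidation state = 0 + 0 + 1 + 1 = +2.

+2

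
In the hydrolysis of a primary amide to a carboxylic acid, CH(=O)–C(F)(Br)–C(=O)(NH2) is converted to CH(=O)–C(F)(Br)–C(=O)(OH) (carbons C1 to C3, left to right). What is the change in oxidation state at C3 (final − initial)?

0

Before: C3 has 1 bond to C, 2 bonds to O, 1 bond to N → oxidation state +3.
After: C3 has 1 bond to C, 3 bonds to O → oxidation state +3.
Δ = +3 − (+3) = 0, so no net redox change at C3.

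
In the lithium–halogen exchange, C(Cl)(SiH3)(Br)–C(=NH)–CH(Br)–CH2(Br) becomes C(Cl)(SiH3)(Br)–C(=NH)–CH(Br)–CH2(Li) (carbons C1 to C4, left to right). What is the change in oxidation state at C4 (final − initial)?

Before: C4 has 1 bond to C, 2 bonds to H, 1 bond to Br → oxidation state -1.
After: C4 has 1 bond to C, 2 bonds to H, 1 bond to Li → oxidation state -3.
Δ = -3 − (-1) = -2, so this is a reduction at C4.

-2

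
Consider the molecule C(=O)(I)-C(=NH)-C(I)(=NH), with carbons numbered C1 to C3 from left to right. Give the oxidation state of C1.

+3

Each bond to a more electronegative atom (O, N, halogen) counts +1, each bond to a less electronegative atom (H, metal, B, Si) counts −1, and each C–C bond counts 0.
C1 has one bond to C (0), a double bond to O (2×+1 = +2), one bond to I (+1).
Oxidation state = 0 + 2 + 1 = +3.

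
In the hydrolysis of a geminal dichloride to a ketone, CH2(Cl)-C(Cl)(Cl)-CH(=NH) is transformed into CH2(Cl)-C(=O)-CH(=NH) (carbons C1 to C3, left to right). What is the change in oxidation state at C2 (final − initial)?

Before: C2 has 2 bonds to C, 2 bonds to Cl → oxidation state +2.
After: C2 has 2 bonds to C, 2 bonds to O → oxidation state +2.
Δ = +2 − (+2) = 0, so no net redox change at C2.

0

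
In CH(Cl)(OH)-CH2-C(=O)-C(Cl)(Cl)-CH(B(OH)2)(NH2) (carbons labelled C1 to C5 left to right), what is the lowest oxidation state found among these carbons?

-2

Tallying each carbon's bonds:
C1: 1C, 1H, 1O, 1Cl → 0 − 1 + 1 + 1 = +1
C2: 2C, 2H → 0 − 2 = -2
C3: 2C, 2O → 0 + 2 = +2
C4: 2C, 2Cl → 0 + 2 = +2
C5: 1C, 1H, 1N, 1B → 0 − 1 + 1 − 1 = -1
The lowest value is -2.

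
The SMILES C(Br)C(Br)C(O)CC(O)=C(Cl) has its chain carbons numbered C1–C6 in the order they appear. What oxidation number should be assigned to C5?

+1

Assign +1 per bond to O/N/halogen, −1 per bond to H or an electropositive element, and 0 per bond to carbon.
C5 has one bond to C (0), a double bond to C (2×0 = 0), one bond to O (+1).
Oxidation state = 0 + 0 + 1 = +1.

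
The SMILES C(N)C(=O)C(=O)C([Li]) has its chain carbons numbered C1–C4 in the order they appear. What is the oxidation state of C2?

+2

C2 has one bond to C (0), one bond to C (0), a double bond to O (2×+1 = +2).
Oxidation state = 0 + 0 + 2 = +2.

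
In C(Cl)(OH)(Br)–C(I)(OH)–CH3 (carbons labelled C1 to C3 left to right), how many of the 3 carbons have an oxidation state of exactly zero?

0

Tallying each carbon's bonds:
C1: 1C, 1O, 1Cl, 1Br → 0 + 1 + 1 + 1 = +3
C2: 2C, 1O, 1I → 0 + 1 + 1 = +2
C3: 1C, 3H → 0 − 3 = -3
0 carbons meet the condition.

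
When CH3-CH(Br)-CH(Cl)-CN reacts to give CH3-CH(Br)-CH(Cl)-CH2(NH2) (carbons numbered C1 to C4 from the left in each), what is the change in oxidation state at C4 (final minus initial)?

-4

Before: C4 has 1 bond to C, 3 bonds to N → oxidation state +3.
After: C4 has 1 bond to C, 2 bonds to H, 1 bond to N → oxidation state -1.
Δ = -1 − (+3) = -4, so this is a reduction at C4.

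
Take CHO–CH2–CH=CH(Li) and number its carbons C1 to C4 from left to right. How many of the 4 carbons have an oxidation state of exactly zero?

0

Tallying each carbon's bonds:
C1: 1C, 1H, 2O → 0 − 1 + 2 = +1
C2: 2C, 2H → 0 − 2 = -2
C3: 3C, 1H → 0 − 1 = -1
C4: 2C, 1H, 1Li → 0 − 1 − 1 = -2
0 carbons meet the condition.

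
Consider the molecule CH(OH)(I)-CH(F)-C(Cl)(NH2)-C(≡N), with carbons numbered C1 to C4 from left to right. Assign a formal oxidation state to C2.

Assign +1 per bond to O/N/halogen, −1 per bond to H or an electropositive element, and 0 per bond to carbon.
C2 has one bond to C (0), one bond to C (0), one bond to F (+1), one bond to H (-1).
Oxidation state = 0 + 0 + 1 − 1 = 0.

0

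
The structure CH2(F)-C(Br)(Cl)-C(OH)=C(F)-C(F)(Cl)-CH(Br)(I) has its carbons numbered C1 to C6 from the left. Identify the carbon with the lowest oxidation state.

C1

Count +1 for every bond to an atom more electronegative than carbon and −1 for every bond to one less electronegative; C–C bonds are 0. Tallying each carbon:
C1: 1C, 2H, 1F → 0 − 2 + 1 = -1
C2: 2C, 1Cl, 1Br → 0 + 1 + 1 = +2
C3: 3C, 1O → 0 + 1 = +1
C4: 3C, 1F → 0 + 1 = +1
C5: 2C, 1F, 1Cl → 0 + 1 + 1 = +2
C6: 1C, 1H, 1Br, 1I → 0 − 1 + 1 + 1 = +1
The most reduced carbon is C1 at -1.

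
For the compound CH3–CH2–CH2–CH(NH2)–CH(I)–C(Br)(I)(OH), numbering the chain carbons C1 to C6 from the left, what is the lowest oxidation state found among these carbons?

-3

Each bond to a more electronegative atom (O, N, halogen) counts +1, each bond to a less electronegative atom (H, metal, B, Si) counts −1, and each C–C bond counts 0. Tallying each carbon:
C1: 1C, 3H → 0 − 3 = -3
C2: 2C, 2H → 0 − 2 = -2
C3: 2C, 2H → 0 − 2 = -2
C4: 2C, 1H, 1N → 0 − 1 + 1 = 0
C5: 2C, 1H, 1I → 0 − 1 + 1 = 0
C6: 1C, 1O, 1Br, 1I → 0 + 1 + 1 + 1 = +3
The lowest value is -3.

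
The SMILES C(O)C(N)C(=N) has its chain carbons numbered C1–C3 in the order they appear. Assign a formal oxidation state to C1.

-1

Each bond to a more electronegative atom (O, N, halogen) counts +1, each bond to a less electronegative atom (H, metal, B, Si) counts −1, and each C–C bond counts 0.
C1 has one bond to C (0), one bond to H (-1), one bond to O (+1), one bond to H (-1).
Oxidation state = 0 − 1 + 1 − 1 = -1.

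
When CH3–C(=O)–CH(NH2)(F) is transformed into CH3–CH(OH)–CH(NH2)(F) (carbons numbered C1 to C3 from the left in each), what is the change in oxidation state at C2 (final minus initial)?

-2

Before: C2 has 2 bonds to C, 2 bonds to O → oxidation state +2.
After: C2 has 2 bonds to C, 1 bond to H, 1 bond to O → oxidation state 0.
Δ = 0 − (+2) = -2, so this is a reduction at C2.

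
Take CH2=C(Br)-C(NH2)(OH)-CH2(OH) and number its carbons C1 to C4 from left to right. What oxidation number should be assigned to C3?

+2

C3 has one bond to C (0), one bond to C (0), one bond to N (+1), one bond to O (+1).
Oxidation state = 0 + 0 + 1 + 1 = +2.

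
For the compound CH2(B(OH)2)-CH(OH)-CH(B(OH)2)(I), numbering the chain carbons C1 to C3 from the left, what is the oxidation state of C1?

Bonds to more-electronegative neighbours contribute +1 each, bonds to H or metals contribute −1 each, and C–C bonds contribute 0.
C1 has one bond to C (0), one bond to B (-1), one bond to H (-1), one bond to H (-1).
Oxidation state = 0 − 1 − 1 − 1 = -3.

-3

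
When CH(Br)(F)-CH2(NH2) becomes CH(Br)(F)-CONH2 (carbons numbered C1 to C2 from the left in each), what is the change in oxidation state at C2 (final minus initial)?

+4

Before: C2 has 1 bond to C, 2 bonds to H, 1 bond to N → oxidation state -1.
After: C2 has 1 bond to C, 2 bonds to O, 1 bond to N → oxidation state +3.
Δ = +3 − (-1) = +4, so this is an oxidation at C2.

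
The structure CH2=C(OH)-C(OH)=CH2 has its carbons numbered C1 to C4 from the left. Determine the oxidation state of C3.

+1

C3 has one bond to C (0), a double bond to C (2×0 = 0), one bond to O (+1).
Oxidation state = 0 + 0 + 1 = +1.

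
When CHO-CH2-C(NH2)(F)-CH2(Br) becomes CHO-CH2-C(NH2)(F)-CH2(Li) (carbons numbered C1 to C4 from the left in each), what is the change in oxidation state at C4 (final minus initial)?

-2

Before: C4 has 1 bond to C, 2 bonds to H, 1 bond to Br → oxidation state -1.
After: C4 has 1 bond to C, 2 bonds to H, 1 bond to Li → oxidation state -3.
Δ = -3 − (-1) = -2, so this is a reduction at C4.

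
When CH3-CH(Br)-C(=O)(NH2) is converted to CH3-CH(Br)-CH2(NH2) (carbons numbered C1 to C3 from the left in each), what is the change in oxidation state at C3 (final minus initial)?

Before: C3 has 1 bond to C, 2 bonds to O, 1 bond to N → oxidation state +3.
After: C3 has 1 bond to C, 2 bonds to H, 1 bond to N → oxidation state -1.
Δ = -1 − (+3) = -4, so this is a reduction at C3.

-4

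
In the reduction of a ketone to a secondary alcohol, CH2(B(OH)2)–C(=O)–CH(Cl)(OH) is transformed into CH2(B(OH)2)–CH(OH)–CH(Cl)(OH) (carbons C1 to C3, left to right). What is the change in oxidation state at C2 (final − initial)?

-2

Before: C2 has 2 bonds to C, 2 bonds to O → oxidation state +2.
After: C2 has 2 bonds to C, 1 bond to H, 1 bond to O → oxidation state 0.
Δ = 0 − (+2) = -2, so this is a reduction at C2.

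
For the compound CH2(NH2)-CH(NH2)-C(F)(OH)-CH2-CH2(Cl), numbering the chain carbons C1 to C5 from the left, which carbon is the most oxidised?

Tallying each carbon's bonds:
C1: 1C, 2H, 1N → 0 − 2 + 1 = -1
C2: 2C, 1H, 1N → 0 − 1 + 1 = 0
C3: 2C, 1O, 1F → 0 + 1 + 1 = +2
C4: 2C, 2H → 0 − 2 = -2
C5: 1C, 2H, 1Cl → 0 − 2 + 1 = -1
The most oxidised carbon is C3 at +2.

C3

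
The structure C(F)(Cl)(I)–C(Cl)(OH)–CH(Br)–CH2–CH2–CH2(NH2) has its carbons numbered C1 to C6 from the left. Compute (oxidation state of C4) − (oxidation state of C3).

C4: 2C, 2H → 0 − 2 = -2
C3: 2C, 1H, 1Br → 0 − 1 + 1 = 0
Difference: -2 − (0) = -2.

-2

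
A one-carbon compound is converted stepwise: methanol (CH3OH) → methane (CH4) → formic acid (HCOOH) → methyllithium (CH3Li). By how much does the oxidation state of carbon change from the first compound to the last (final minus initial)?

-2

Carbon oxidation states along the series — methanol: -2, methane: -4, formic acid: +2, methyllithium: -4.
Net change = -4 − (-2) = -2.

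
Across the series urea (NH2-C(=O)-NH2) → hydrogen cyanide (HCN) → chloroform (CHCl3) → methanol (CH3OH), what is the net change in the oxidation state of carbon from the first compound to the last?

Carbon oxidation states along the series — urea: +4, hydrogen cyanide: +2, chloroform: +2, methanol: -2.
Net change = -2 − (+4) = -6.

-6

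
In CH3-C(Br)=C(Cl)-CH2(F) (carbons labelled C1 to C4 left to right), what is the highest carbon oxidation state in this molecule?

Each bond to a more electronegative atom (O, N, halogen) counts +1, each bond to a less electronegative atom (H, metal, B, Si) counts −1, and each C–C bond counts 0. Tallying each carbon:
C1: 1C, 3H → 0 − 3 = -3
C2: 3C, 1Br → 0 + 1 = +1
C3: 3C, 1Cl → 0 + 1 = +1
C4: 1C, 2H, 1F → 0 − 2 + 1 = -1
The highest value is +1.

+1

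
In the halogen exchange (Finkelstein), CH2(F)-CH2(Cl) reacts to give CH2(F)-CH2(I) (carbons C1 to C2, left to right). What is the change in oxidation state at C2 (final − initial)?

0

Before: C2 has 1 bond to C, 2 bonds to H, 1 bond to Cl → oxidation state -1.
After: C2 has 1 bond to C, 2 bonds to H, 1 bond to I → oxidation state -1.
Δ = -1 − (-1) = 0, so no net redox change at C2.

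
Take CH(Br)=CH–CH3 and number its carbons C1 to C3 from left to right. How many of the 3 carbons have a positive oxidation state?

0

Each bond to a more electronegative atom (O, N, halogen) counts +1, each bond to a less electronegative atom (H, metal, B, Si) counts −1, and each C–C bond counts 0. Tallying each carbon:
C1: 2C, 1H, 1Br → 0 − 1 + 1 = 0
C2: 3C, 1H → 0 − 1 = -1
C3: 1C, 3H → 0 − 3 = -3
0 carbons meet the condition.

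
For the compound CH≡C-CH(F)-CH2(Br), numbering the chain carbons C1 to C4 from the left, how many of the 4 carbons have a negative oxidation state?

Assign +1 per bond to O/N/halogen, −1 per bond to H or an electropositive element, and 0 per bond to carbon. Tallying each carbon:
C1: 3C, 1H → 0 − 1 = -1
C2: 4C → 0 = 0
C3: 2C, 1H, 1F → 0 − 1 + 1 = 0
C4: 1C, 2H, 1Br → 0 − 2 + 1 = -1
2 carbons (C1, C4) meet the condition.

2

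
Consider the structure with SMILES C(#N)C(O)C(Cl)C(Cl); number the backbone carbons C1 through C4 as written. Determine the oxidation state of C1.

+3

Bonds to more-electronegative neighbours contribute +1 each, bonds to H or metals contribute −1 each, and C–C bonds contribute 0.
C1 has one bond to C (0), a triple bond to N (3×+1 = +3).
Oxidation state = 0 + 3 = +3.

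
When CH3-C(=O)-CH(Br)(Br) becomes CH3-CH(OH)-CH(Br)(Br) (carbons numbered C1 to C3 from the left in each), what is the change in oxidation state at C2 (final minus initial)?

Before: C2 has 2 bonds to C, 2 bonds to O → oxidation state +2.
After: C2 has 2 bonds to C, 1 bond to H, 1 bond to O → oxidation state 0.
Δ = 0 − (+2) = -2, so this is a reduction at C2.

-2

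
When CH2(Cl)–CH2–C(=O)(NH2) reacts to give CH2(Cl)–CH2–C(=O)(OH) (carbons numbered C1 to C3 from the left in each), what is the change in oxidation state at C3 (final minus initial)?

Before: C3 has 1 bond to C, 2 bonds to O, 1 bond to N → oxidation state +3.
After: C3 has 1 bond to C, 3 bonds to O → oxidation state +3.
Δ = +3 − (+3) = 0, so no net redox change at C3.

0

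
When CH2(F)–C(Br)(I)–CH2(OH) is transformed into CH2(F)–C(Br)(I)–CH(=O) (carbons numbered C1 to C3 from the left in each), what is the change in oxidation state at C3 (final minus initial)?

+2

Before: C3 has 1 bond to C, 2 bonds to H, 1 bond to O → oxidation state -1.
After: C3 has 1 bond to C, 1 bond to H, 2 bonds to O → oxidation state +1.
Δ = +1 − (-1) = +2, so this is an oxidation at C3.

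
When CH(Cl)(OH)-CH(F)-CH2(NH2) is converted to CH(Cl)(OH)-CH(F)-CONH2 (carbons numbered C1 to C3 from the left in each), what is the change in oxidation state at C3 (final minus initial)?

+4

Before: C3 has 1 bond to C, 2 bonds to H, 1 bond to N → oxidation state -1.
After: C3 has 1 bond to C, 2 bonds to O, 1 bond to N → oxidation state +3.
Δ = +3 − (-1) = +4, so this is an oxidation at C3.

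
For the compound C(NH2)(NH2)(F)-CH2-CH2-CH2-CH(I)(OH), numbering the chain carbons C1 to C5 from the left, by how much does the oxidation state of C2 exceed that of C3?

C2: 2C, 2H → 0 − 2 = -2
C3: 2C, 2H → 0 − 2 = -2
Difference: -2 − (-2) = 0.

0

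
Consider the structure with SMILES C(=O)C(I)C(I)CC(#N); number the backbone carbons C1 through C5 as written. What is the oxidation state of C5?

C5 has one bond to C (0), a triple bond to N (3×+1 = +3).
Oxidation state = 0 + 3 = +3.

+3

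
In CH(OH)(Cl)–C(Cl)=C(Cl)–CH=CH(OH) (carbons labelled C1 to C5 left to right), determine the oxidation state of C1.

C1 has one bond to C (0), one bond to O (+1), one bond to H (-1), one bond to Cl (+1).
Oxidation state = 0 + 1 − 1 + 1 = +1.

+1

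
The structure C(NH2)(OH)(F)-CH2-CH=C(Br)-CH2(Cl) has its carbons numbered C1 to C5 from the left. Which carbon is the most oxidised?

Tallying each carbon's bonds:
C1: 1C, 1O, 1N, 1F → 0 + 1 + 1 + 1 = +3
C2: 2C, 2H → 0 − 2 = -2
C3: 3C, 1H → 0 − 1 = -1
C4: 3C, 1Br → 0 + 1 = +1
C5: 1C, 2H, 1Cl → 0 − 2 + 1 = -1
The most oxidised carbon is C1 at +3.

C1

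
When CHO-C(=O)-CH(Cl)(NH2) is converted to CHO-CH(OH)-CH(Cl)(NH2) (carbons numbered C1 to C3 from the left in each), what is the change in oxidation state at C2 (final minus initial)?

Before: C2 has 2 bonds to C, 2 bonds to O → oxidation state +2.
After: C2 has 2 bonds to C, 1 bond to H, 1 bond to O → oxidation state 0.
Δ = 0 − (+2) = -2, so this is a reduction at C2.

-2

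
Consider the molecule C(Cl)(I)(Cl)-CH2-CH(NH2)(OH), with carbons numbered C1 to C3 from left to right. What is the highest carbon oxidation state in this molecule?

Tallying each carbon's bonds:
C1: 1C, 2Cl, 1I → 0 + 2 + 1 = +3
C2: 2C, 2H → 0 − 2 = -2
C3: 1C, 1H, 1O, 1N → 0 − 1 + 1 + 1 = +1
The highest value is +3.

+3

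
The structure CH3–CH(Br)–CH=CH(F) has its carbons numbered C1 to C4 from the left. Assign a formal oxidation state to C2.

0

Each bond to a more electronegative atom (O, N, halogen) counts +1, each bond to a less electronegative atom (H, metal, B, Si) counts −1, and each C–C bond counts 0.
C2 has one bond to C (0), one bond to C (0), one bond to Br (+1), one bond to H (-1).
Oxidation state = 0 + 0 + 1 − 1 = 0.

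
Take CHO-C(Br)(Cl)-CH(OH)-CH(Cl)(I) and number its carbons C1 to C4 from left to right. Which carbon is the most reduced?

Tallying each carbon's bonds:
C1: 1C, 1H, 2O → 0 − 1 + 2 = +1
C2: 2C, 1Cl, 1Br → 0 + 1 + 1 = +2
C3: 2C, 1H, 1O → 0 − 1 + 1 = 0
C4: 1C, 1H, 1Cl, 1I → 0 − 1 + 1 + 1 = +1
The most reduced carbon is C3 at 0.

C3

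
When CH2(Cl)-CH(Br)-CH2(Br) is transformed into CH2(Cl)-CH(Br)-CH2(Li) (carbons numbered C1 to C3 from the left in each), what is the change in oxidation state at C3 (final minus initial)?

Before: C3 has 1 bond to C, 2 bonds to H, 1 bond to Br → oxidation state -1.
After: C3 has 1 bond to C, 2 bonds to H, 1 bond to Li → oxidation state -3.
Δ = -3 − (-1) = -2, so this is a reduction at C3.

-2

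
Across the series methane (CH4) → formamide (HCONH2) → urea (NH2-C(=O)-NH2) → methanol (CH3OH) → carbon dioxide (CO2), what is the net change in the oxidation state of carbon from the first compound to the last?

+8

Carbon oxidation states along the series — methane: -4, formamide: +2, urea: +4, methanol: -2, carbon dioxide: +4.
Net change = +4 − (-4) = +8.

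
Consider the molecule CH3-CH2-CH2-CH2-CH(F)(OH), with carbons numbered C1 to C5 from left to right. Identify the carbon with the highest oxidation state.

Tallying each carbon's bonds:
C1: 1C, 3H → 0 − 3 = -3
C2: 2C, 2H → 0 − 2 = -2
C3: 2C, 2H → 0 − 2 = -2
C4: 2C, 2H → 0 − 2 = -2
C5: 1C, 1H, 1O, 1F → 0 − 1 + 1 + 1 = +1
The most oxidised carbon is C5 at +1.

C5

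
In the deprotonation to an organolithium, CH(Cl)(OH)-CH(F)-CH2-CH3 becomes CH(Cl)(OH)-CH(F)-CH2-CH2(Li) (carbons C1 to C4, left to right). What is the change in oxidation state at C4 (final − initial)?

Before: C4 has 1 bond to C, 3 bonds to H → oxidation state -3.
After: C4 has 1 bond to C, 2 bonds to H, 1 bond to Li → oxidation state -3.
Δ = -3 − (-3) = 0, so no net redox change at C4.

0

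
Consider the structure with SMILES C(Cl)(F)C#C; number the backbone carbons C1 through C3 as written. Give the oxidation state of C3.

Each bond to a more electronegative atom (O, N, halogen) counts +1, each bond to a less electronegative atom (H, metal, B, Si) counts −1, and each C–C bond counts 0.
C3 has a triple bond to C (3×0 = 0), one bond to H (-1).
Oxidation state = 0 − 1 = -1.

-1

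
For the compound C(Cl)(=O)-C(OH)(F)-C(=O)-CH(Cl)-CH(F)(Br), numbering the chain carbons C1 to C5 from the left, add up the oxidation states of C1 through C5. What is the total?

+8

Each bond to a more electronegative atom (O, N, halogen) counts +1, each bond to a less electronegative atom (H, metal, B, Si) counts −1, and each C–C bond counts 0. Tallying each carbon:
C1: 1C, 2O, 1Cl → 0 + 2 + 1 = +3
C2: 2C, 1O, 1F → 0 + 1 + 1 = +2
C3: 2C, 2O → 0 + 2 = +2
C4: 2C, 1H, 1Cl → 0 − 1 + 1 = 0
C5: 1C, 1H, 1F, 1Br → 0 − 1 + 1 + 1 = +1
Sum = +3 + 2 + 2 + 0 + 1 = +8.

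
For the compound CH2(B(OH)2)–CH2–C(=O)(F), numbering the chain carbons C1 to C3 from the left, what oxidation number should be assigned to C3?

+3

C3 has one bond to C (0), a double bond to O (2×+1 = +2), one bond to F (+1).
Oxidation state = 0 + 2 + 1 = +3.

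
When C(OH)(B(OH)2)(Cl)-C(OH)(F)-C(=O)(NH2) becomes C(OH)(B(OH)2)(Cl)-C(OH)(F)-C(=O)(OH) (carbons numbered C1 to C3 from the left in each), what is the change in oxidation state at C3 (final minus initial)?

0

Before: C3 has 1 bond to C, 2 bonds to O, 1 bond to N → oxidation state +3.
After: C3 has 1 bond to C, 3 bonds to O → oxidation state +3.
Δ = +3 − (+3) = 0, so no net redox change at C3.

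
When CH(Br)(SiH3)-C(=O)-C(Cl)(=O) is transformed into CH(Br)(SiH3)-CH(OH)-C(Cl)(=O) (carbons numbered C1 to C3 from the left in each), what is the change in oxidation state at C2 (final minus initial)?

Before: C2 has 2 bonds to C, 2 bonds to O → oxidation state +2.
After: C2 has 2 bonds to C, 1 bond to H, 1 bond to O → oxidation state 0.
Δ = 0 − (+2) = -2, so this is a reduction at C2.

-2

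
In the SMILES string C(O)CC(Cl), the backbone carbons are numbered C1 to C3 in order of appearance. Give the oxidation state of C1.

-1

Assign +1 per bond to O/N/halogen, −1 per bond to H or an electropositive element, and 0 per bond to carbon.
C1 has one bond to C (0), one bond to O (+1), one bond to H (-1), one bond to H (-1).
Oxidation state = 0 + 1 − 1 − 1 = -1.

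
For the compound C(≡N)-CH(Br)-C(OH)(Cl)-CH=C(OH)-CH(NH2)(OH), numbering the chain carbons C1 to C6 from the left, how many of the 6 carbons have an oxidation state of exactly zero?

1

Tallying each carbon's bonds:
C1: 1C, 3N → 0 + 3 = +3
C2: 2C, 1H, 1Br → 0 − 1 + 1 = 0
C3: 2C, 1O, 1Cl → 0 + 1 + 1 = +2
C4: 3C, 1H → 0 − 1 = -1
C5: 3C, 1O → 0 + 1 = +1
C6: 1C, 1H, 1O, 1N → 0 − 1 + 1 + 1 = +1
1 carbon (C2) meets the condition.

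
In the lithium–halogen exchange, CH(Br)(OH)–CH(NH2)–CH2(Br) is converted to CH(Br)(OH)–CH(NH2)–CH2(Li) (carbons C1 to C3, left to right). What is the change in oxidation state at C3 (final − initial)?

-2

Before: C3 has 1 bond to C, 2 bonds to H, 1 bond to Br → oxidation state -1.
After: C3 has 1 bond to C, 2 bonds to H, 1 bond to Li → oxidation state -3.
Δ = -3 − (-1) = -2, so this is a reduction at C3.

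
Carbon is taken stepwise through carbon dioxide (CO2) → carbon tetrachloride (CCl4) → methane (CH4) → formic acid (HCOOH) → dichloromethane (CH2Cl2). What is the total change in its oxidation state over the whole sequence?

Carbon oxidation states along the series — carbon dioxide: +4, carbon tetrachloride: +4, methane: -4, formic acid: +2, dichloromethane: 0.
Net change = 0 − (+4) = -4.

-4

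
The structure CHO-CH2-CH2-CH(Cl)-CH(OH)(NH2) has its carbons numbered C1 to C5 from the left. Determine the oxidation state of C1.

C1 has one bond to C (0), one bond to H (-1), a double bond to O (2×+1 = +2).
Oxidation state = 0 − 1 + 2 = +1.

+1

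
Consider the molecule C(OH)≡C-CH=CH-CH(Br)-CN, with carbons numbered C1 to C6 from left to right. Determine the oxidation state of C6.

+3

C6 has one bond to C (0), a triple bond to N (3×+1 = +3).
Oxidation state = 0 + 3 = +3.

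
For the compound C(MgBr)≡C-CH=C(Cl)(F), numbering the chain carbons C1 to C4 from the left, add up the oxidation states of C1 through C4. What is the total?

0

Tallying each carbon's bonds:
C1: 3C, 1Mg → 0 − 1 = -1
C2: 4C → 0 = 0
C3: 3C, 1H → 0 − 1 = -1
C4: 2C, 1F, 1Cl → 0 + 1 + 1 = +2
Sum = -1 + 0 − 1 + 2 = 0.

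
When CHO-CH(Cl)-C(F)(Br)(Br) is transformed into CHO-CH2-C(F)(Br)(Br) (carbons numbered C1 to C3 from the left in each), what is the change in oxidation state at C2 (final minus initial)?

-2

Before: C2 has 2 bonds to C, 1 bond to H, 1 bond to Cl → oxidation state 0.
After: C2 has 2 bonds to C, 2 bonds to H → oxidation state -2.
Δ = -2 − (0) = -2, so this is a reduction at C2.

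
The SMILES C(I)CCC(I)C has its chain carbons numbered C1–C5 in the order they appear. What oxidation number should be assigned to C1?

C1 has one bond to C (0), one bond to I (+1), one bond to H (-1), one bond to H (-1).
Oxidation state = 0 + 1 − 1 − 1 = -1.

-1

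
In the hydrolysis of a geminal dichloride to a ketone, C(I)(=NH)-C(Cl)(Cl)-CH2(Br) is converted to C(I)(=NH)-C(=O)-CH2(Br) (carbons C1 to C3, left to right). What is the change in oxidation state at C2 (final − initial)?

Before: C2 has 2 bonds to C, 2 bonds to Cl → oxidation state +2.
After: C2 has 2 bonds to C, 2 bonds to O → oxidation state +2.
Δ = +2 − (+2) = 0, so no net redox change at C2.

0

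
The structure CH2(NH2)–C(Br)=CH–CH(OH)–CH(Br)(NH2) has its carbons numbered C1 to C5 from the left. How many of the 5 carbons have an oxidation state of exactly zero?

1

Tallying each carbon's bonds:
C1: 1C, 2H, 1N → 0 − 2 + 1 = -1
C2: 3C, 1Br → 0 + 1 = +1
C3: 3C, 1H → 0 − 1 = -1
C4: 2C, 1H, 1O → 0 − 1 + 1 = 0
C5: 1C, 1H, 1N, 1Br → 0 − 1 + 1 + 1 = +1
1 carbon (C4) meets the condition.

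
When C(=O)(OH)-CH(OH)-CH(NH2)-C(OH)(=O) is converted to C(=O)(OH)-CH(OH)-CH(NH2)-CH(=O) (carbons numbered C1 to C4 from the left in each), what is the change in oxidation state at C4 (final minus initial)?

-2

Before: C4 has 1 bond to C, 3 bonds to O → oxidation state +3.
After: C4 has 1 bond to C, 1 bond to H, 2 bonds to O → oxidation state +1.
Δ = +1 − (+3) = -2, so this is a reduction at C4.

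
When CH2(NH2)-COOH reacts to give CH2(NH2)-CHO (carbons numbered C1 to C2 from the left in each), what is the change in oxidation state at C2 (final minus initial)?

-2

Before: C2 has 1 bond to C, 3 bonds to O → oxidation state +3.
After: C2 has 1 bond to C, 1 bond to H, 2 bonds to O → oxidation state +1.
Δ = +1 − (+3) = -2, so this is a reduction at C2.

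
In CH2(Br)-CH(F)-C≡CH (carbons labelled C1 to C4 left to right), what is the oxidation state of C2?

Each bond to a more electronegative atom (O, N, halogen) counts +1, each bond to a less electronegative atom (H, metal, B, Si) counts −1, and each C–C bond counts 0.
C2 has one bond to C (0), one bond to C (0), one bond to H (-1), one bond to F (+1).
Oxidation state = 0 + 0 − 1 + 1 = 0.

0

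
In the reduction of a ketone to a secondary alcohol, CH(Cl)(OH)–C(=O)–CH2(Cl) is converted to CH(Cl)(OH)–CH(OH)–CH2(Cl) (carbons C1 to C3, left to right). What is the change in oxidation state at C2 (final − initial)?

Before: C2 has 2 bonds to C, 2 bonds to O → oxidation state +2.
After: C2 has 2 bonds to C, 1 bond to H, 1 bond to O → oxidation state 0.
Δ = 0 − (+2) = -2, so this is a reduction at C2.

-2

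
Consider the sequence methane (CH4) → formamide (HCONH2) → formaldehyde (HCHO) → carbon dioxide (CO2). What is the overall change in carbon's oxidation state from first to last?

Carbon oxidation states along the series — methane: -4, formamide: +2, formaldehyde: 0, carbon dioxide: +4.
Net change = +4 − (-4) = +8.

+8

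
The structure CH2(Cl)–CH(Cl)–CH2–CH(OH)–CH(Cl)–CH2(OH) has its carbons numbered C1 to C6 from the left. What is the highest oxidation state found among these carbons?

Count +1 for every bond to an atom more electronegative than carbon and −1 for every bond to one less electronegative; C–C bonds are 0. Tallying each carbon:
C1: 1C, 2H, 1Cl → 0 − 2 + 1 = -1
C2: 2C, 1H, 1Cl → 0 − 1 + 1 = 0
C3: 2C, 2H → 0 − 2 = -2
C4: 2C, 1H, 1O → 0 − 1 + 1 = 0
C5: 2C, 1H, 1Cl → 0 − 1 + 1 = 0
C6: 1C, 2H, 1O → 0 − 2 + 1 = -1
The highest value is 0.

0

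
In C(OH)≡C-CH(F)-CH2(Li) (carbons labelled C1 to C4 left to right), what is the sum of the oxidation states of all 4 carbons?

-2

Bonds to more-electronegative neighbours contribute +1 each, bonds to H or metals contribute −1 each, and C–C bonds contribute 0. Tallying each carbon:
C1: 3C, 1O → 0 + 1 = +1
C2: 4C → 0 = 0
C3: 2C, 1H, 1F → 0 − 1 + 1 = 0
C4: 1C, 2H, 1Li → 0 − 2 − 1 = -3
Sum = +1 + 0 + 0 − 3 = -2.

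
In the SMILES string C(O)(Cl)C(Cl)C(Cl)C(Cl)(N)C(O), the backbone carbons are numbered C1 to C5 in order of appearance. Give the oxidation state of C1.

C1 has one bond to C (0), one bond to H (-1), one bond to O (+1), one bond to Cl (+1).
Oxidation state = 0 − 1 + 1 + 1 = +1.

+1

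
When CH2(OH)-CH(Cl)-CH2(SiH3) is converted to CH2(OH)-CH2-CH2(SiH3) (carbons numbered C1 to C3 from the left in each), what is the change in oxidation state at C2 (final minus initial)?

Before: C2 has 2 bonds to C, 1 bond to H, 1 bond to Cl → oxidation state 0.
After: C2 has 2 bonds to C, 2 bonds to H → oxidation state -2.
Δ = -2 − (0) = -2, so this is a reduction at C2.

-2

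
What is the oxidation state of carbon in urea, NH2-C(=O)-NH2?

Assign +1 per bond to O/N/halogen, −1 per bond to H or an electropositive element, and 0 per bond to carbon.
The carbon has one bond to N (+1), a double bond to O (2×+1 = +2), one bond to N (+1).
Oxidation state = +1 + 2 + 1 = +4.

+4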